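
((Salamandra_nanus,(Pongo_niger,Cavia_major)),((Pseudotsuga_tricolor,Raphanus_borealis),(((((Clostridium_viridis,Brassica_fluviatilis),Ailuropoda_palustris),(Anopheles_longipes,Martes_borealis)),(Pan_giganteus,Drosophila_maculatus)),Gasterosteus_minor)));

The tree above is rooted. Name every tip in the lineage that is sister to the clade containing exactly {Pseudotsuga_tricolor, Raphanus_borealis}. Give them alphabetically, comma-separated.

Ailuropoda_palustris, Anopheles_longipes, Brassica_fluviatilis, Clostridium_viridis, Drosophila_maculatus, Gasterosteus_minor, Martes_borealis, Pan_giganteus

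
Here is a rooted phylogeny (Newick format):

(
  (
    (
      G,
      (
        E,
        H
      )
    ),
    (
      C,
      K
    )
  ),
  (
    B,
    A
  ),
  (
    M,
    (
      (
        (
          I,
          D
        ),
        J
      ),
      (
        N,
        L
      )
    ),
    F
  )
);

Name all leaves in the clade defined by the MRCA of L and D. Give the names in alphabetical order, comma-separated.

Tracing L: it sits inside (N,L).
Tracing D: it sits inside (I,D).
The smallest clade enclosing both is (((I,D),J),(N,L)); the answer is its 5 terminal taxa in alphabetical order.

D, I, J, L, N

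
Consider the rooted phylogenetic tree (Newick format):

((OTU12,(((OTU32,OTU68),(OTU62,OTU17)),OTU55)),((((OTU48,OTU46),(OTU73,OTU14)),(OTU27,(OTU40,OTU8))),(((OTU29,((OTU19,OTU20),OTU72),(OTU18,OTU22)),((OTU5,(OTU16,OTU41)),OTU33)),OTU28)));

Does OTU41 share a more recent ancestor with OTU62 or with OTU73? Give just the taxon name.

OTU73

The MRCA of OTU41 and OTU73 subtends ((((OTU48,OTU46),(OTU73,OTU14)),(OTU27,(OTU40,OTU8))),(((OTU29,((OTU19,OTU20),OTU72),(OTU18,OTU22)),((OTU5,(OTU16,OTU41)),OTU33)),OTU28)) (18 taxa).
The MRCA of OTU41 and OTU62 is the root, subtending the entire tree (24 taxa).
The first is nested inside the second, so OTU41 shares a more recent common ancestor with OTU73.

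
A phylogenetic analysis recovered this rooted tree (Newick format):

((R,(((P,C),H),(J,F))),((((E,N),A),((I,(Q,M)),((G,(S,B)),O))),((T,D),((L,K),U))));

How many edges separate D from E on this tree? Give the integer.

The MRCA of D and E is the node subtending ((((E,N),A),((I,(Q,M)),((G,(S,B)),O))),((T,D),((L,K),U))).
From D up to that node: 3 branches. From E up to the same node: 4 branches. Total: 3 + 4 = 7.

7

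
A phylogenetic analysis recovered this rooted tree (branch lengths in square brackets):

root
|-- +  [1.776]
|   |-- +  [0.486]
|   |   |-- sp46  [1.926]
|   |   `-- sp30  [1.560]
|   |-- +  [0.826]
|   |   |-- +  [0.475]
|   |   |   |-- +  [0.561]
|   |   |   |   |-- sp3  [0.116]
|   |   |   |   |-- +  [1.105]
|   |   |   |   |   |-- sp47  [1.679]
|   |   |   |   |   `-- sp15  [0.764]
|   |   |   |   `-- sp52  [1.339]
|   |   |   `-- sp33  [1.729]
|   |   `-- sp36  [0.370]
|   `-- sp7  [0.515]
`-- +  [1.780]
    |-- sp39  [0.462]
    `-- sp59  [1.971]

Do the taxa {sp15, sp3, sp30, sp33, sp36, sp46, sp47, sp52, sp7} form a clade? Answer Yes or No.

The most recent common ancestor of these taxa subtends ((sp46,sp30),(((sp3,(sp47,sp15),sp52),sp33),sp36),sp7).
That clade has exactly 9 tips — every listed taxon and nothing else — so the group is monophyletic.

Yes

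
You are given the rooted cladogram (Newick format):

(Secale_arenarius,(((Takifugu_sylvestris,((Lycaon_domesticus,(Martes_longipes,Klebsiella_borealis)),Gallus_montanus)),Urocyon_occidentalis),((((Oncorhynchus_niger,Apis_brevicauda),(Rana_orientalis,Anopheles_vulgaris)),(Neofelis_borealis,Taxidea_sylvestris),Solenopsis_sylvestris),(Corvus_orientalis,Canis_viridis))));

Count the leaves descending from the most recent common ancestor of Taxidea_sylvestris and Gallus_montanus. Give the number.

15

The MRCA of Taxidea_sylvestris and Gallus_montanus is the node subtending (((Takifugu_sylvestris,((Lycaon_domesticus,(Martes_longipes,Klebsiella_borealis)),Gallus_montanus)),Urocyon_occidentalis),((((Oncorhynchus_niger,Apis_brevicauda),(Rana_orientalis,Anopheles_vulgaris)),(Neofelis_borealis,Taxidea_sylvestris),Solenopsis_sylvestris),(Corvus_orientalis,Canis_viridis))).
That clade contains 15 terminal taxa: Anopheles_vulgaris, Apis_brevicauda, Canis_viridis, Corvus_orientalis, Gallus_montanus, Klebsiella_borealis, Lycaon_domesticus, Martes_longipes, Neofelis_borealis, Oncorhynchus_niger, Rana_orientalis, Solenopsis_sylvestris, Takifugu_sylvestris, Taxidea_sylvestris, Urocyon_occidentalis.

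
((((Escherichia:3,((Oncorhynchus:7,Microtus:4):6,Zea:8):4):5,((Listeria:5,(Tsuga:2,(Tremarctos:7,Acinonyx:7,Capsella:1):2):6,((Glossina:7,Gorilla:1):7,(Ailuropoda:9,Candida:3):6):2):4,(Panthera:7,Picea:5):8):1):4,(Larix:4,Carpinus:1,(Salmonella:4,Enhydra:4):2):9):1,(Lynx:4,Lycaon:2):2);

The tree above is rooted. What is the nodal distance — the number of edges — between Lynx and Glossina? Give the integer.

9

The MRCA of Lynx and Glossina is the root of the tree.
From Lynx up to that node: 2 branches. From Glossina up to the same node: 7 branches. Total: 2 + 7 = 9.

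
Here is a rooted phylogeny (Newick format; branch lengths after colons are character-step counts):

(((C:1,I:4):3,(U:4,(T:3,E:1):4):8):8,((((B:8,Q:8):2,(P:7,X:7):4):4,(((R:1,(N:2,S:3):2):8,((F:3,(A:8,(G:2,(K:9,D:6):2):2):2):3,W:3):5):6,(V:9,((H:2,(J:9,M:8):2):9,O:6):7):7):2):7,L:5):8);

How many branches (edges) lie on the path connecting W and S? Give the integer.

5

The MRCA of W and S is the node subtending ((R,(N,S)),((F,(A,(G,(K,D)))),W)).
From W up to that node: 2 branches. From S up to the same node: 3 branches. Total: 2 + 3 = 5.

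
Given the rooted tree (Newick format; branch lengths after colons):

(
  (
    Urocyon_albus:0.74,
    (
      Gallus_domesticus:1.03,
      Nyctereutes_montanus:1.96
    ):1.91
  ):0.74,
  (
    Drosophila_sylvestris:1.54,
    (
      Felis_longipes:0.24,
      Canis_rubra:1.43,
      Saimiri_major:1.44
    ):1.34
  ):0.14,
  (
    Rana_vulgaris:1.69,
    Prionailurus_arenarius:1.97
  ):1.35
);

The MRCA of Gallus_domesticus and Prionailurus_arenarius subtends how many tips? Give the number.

The MRCA of Gallus_domesticus and Prionailurus_arenarius is the root, so the clade is the entire tree.
That clade contains 9 terminal taxa: Canis_rubra, Drosophila_sylvestris, Felis_longipes, Gallus_domesticus, Nyctereutes_montanus, Prionailurus_arenarius, Rana_vulgaris, Saimiri_major, Urocyon_albus.

9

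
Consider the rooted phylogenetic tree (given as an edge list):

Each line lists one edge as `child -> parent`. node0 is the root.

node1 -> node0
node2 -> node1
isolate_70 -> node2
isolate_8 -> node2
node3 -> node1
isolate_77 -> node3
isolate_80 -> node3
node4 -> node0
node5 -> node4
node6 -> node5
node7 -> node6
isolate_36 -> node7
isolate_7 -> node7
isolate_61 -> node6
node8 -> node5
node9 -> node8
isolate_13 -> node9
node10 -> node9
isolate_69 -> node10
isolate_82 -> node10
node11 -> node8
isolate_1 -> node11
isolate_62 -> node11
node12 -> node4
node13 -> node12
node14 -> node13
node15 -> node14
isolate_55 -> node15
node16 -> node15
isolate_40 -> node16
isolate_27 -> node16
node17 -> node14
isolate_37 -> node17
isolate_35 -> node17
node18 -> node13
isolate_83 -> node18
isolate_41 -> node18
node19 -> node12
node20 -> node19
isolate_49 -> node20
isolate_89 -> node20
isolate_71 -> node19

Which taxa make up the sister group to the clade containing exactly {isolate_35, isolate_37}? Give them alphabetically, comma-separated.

The clade containing exactly {isolate_35, isolate_37} attaches to the tree at the node subtending ((isolate_55,(isolate_40,isolate_27)),(isolate_37,isolate_35)).
The other lineage descending from that same node — the sister group — is (isolate_55,(isolate_40,isolate_27)); its 3 tips in alphabetical order are the answer.

isolate_27, isolate_40, isolate_55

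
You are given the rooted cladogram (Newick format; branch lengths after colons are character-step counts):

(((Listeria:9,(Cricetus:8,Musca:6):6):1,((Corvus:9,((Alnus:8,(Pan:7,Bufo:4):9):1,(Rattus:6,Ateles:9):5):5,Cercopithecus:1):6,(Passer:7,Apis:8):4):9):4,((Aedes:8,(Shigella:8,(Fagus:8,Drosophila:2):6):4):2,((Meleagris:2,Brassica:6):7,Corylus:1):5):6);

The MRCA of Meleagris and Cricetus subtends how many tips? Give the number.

The MRCA of Meleagris and Cricetus is the root, so the clade is the entire tree.
That clade contains 19 terminal taxa: Aedes, Alnus, Apis, Ateles, Brassica, Bufo, Cercopithecus, Corvus, Corylus, Cricetus, Drosophila, Fagus, Listeria, Meleagris, Musca, Pan, Passer, Rattus, Shigella.

19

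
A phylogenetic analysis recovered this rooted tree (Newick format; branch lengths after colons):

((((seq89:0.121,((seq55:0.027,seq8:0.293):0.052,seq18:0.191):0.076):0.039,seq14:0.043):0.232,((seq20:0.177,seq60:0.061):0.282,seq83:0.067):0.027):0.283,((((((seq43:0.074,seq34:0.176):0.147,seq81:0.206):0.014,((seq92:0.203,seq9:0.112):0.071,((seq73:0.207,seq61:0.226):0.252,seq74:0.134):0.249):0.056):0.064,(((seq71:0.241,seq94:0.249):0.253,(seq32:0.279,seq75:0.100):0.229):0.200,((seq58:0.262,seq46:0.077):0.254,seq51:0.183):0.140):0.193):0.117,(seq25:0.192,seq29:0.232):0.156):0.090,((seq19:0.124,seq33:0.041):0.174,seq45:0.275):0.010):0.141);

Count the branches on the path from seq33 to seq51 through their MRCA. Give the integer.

8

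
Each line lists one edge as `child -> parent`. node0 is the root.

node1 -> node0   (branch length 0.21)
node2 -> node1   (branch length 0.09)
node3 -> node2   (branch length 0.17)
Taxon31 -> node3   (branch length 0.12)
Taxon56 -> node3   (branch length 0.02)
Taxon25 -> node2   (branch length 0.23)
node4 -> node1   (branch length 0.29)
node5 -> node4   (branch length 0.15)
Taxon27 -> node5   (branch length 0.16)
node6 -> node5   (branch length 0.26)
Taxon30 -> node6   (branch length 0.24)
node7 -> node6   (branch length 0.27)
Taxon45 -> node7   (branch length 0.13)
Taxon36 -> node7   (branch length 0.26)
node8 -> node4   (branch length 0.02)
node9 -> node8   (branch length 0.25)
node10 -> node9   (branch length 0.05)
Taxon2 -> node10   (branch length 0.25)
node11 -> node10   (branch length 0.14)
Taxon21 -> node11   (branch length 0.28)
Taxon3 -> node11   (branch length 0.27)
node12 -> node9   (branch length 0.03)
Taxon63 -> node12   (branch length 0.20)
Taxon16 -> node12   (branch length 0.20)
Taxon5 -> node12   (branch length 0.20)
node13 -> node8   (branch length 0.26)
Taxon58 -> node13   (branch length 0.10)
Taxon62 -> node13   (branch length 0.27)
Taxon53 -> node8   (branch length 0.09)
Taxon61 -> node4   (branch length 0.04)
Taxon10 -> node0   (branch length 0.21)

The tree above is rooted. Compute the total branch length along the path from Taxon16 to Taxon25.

1.11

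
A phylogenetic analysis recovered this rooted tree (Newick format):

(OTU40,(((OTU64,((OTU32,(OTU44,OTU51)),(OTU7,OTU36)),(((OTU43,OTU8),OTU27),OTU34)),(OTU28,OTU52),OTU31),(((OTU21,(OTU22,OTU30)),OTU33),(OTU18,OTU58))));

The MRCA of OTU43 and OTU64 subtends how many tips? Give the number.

The MRCA of OTU43 and OTU64 is the node subtending (OTU64,((OTU32,(OTU44,OTU51)),(OTU7,OTU36)),(((OTU43,OTU8),OTU27),OTU34)).
That clade contains 10 terminal taxa: OTU27, OTU32, OTU34, OTU36, OTU43, OTU44, OTU51, OTU64, OTU7, OTU8.

10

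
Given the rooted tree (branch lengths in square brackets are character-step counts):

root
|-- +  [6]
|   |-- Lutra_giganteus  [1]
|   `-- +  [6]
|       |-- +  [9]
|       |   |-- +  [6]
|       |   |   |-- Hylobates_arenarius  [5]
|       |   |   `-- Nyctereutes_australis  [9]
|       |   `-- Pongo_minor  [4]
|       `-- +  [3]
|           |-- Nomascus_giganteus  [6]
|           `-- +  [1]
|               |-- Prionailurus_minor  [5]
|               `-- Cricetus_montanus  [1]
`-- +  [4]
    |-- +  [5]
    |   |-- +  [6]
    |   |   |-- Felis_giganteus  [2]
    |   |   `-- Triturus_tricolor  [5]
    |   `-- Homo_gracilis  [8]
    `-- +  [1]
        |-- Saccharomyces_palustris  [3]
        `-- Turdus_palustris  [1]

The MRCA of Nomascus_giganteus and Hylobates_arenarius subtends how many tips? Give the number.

The MRCA of Nomascus_giganteus and Hylobates_arenarius is the node subtending (((Hylobates_arenarius,Nyctereutes_australis),Pongo_minor),(Nomascus_giganteus,(Prionailurus_minor,Cricetus_montanus))).
That clade contains 6 terminal taxa: Cricetus_montanus, Hylobates_arenarius, Nomascus_giganteus, Nyctereutes_australis, Pongo_minor, Prionailurus_minor.

6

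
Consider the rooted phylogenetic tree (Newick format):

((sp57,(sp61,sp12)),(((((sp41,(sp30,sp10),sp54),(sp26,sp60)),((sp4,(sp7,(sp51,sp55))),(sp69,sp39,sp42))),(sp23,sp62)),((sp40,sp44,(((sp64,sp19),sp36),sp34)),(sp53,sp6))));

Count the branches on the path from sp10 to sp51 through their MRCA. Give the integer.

9

The MRCA of sp10 and sp51 is the node subtending (((sp41,(sp30,sp10),sp54),(sp26,sp60)),((sp4,(sp7,(sp51,sp55))),(sp69,sp39,sp42))).
From sp10 up to that node: 4 branches. From sp51 up to the same node: 5 branches. Total: 4 + 5 = 9.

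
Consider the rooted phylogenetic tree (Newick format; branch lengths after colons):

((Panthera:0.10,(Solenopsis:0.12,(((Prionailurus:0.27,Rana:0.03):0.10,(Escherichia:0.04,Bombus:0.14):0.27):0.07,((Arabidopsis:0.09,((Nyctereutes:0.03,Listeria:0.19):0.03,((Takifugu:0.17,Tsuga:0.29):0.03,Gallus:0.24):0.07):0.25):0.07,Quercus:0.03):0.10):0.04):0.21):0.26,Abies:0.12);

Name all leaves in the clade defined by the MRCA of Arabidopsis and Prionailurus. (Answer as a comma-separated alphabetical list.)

Arabidopsis, Bombus, Escherichia, Gallus, Listeria, Nyctereutes, Prionailurus, Quercus, Rana, Takifugu, Tsuga

Tracing Arabidopsis: it sits inside (Arabidopsis,((Nyctereutes,Listeria),((Takifugu,Tsuga),Gallus))).
Tracing Prionailurus: it sits inside (Prionailurus,Rana).
The smallest clade enclosing both is (((Prionailurus,Rana),(Escherichia,Bombus)),((Arabidopsis,((Nyctereutes,Listeria),((Takifugu,Tsuga),Gallus))),Quercus)); the answer is its 11 terminal taxa in alphabetical order.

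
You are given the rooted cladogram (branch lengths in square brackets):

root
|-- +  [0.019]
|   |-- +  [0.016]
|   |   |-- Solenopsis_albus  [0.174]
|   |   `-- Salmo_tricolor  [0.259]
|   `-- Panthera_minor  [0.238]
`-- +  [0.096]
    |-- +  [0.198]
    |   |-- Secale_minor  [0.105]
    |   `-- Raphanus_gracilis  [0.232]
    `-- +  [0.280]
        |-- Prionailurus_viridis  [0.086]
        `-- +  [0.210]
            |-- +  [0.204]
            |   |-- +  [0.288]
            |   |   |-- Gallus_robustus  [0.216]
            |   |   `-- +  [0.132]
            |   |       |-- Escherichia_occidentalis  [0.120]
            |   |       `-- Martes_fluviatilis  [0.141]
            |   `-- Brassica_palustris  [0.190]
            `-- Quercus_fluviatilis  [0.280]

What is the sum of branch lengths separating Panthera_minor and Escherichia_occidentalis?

1.587

The path runs Panthera_minor → … → MRCA → … → Escherichia_occidentalis; the MRCA is the root of the tree.
Branch lengths along that path: 0.238 + 0.019 + 0.096 + 0.280 + 0.210 + 0.204 + 0.288 + 0.132 + 0.120 = 1.587.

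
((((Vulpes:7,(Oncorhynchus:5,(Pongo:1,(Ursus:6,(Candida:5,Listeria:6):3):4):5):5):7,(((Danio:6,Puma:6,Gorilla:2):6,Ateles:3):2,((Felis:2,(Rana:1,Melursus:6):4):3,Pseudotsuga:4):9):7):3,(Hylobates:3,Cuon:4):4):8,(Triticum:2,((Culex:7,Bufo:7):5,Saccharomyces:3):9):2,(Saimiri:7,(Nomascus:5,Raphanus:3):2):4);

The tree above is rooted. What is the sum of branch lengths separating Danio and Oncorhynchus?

38

The path runs Danio → … → MRCA → … → Oncorhynchus; the MRCA is the node subtending ((Vulpes,(Oncorhynchus,(Pongo,(Ursus,(Candida,Listeria))))),(((Danio,Puma,Gorilla),Ateles),((Felis,(Rana,Melursus)),Pseudotsuga))).
Branch lengths along that path: 6 + 6 + 2 + 7 + 7 + 5 + 5 = 38.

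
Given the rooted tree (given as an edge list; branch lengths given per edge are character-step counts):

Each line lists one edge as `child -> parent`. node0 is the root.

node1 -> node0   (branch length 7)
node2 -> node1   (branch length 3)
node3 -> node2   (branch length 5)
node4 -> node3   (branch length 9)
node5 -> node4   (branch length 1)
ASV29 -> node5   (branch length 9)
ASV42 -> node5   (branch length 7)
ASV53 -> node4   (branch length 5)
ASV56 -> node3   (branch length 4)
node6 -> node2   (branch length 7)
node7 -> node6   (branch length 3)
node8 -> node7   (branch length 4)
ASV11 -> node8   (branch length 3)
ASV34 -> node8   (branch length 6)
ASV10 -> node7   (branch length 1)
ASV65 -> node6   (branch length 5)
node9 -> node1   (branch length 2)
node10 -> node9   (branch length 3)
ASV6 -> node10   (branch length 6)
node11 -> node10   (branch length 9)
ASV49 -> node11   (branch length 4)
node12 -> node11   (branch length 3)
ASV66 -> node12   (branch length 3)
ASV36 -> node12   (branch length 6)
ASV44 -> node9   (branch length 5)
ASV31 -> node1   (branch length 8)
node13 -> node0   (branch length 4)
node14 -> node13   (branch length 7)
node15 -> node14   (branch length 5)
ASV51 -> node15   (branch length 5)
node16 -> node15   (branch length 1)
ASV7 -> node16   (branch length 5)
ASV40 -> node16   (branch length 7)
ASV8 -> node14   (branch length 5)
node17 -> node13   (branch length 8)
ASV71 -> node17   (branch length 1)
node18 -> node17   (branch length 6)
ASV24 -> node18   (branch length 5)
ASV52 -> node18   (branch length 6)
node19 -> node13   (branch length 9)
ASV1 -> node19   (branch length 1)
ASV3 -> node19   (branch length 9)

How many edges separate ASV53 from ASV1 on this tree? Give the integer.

8

The MRCA of ASV53 and ASV1 is the root of the tree.
From ASV53 up to that node: 5 branches. From ASV1 up to the same node: 3 branches. Total: 5 + 3 = 8.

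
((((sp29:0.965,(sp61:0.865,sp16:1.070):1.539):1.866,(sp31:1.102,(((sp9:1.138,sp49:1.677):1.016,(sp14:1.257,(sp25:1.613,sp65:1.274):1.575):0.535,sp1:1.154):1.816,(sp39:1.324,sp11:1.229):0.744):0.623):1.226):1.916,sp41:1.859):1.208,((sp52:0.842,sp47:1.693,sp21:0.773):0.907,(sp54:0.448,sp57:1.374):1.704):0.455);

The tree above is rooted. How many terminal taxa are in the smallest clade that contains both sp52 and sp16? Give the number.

18

The MRCA of sp52 and sp16 is the root, so the clade is the entire tree.
That clade contains 18 terminal taxa: sp1, sp11, sp14, sp16, sp21, sp25, sp29, sp31, sp39, sp41, sp47, sp49, sp52, sp54, sp57, sp61, sp65, sp9.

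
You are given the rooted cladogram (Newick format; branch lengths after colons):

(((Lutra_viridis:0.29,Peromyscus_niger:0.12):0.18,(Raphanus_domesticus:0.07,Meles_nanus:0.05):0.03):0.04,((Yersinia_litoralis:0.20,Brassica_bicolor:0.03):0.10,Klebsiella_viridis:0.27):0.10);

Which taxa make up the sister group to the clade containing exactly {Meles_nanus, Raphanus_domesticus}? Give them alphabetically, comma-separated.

Lutra_viridis, Peromyscus_niger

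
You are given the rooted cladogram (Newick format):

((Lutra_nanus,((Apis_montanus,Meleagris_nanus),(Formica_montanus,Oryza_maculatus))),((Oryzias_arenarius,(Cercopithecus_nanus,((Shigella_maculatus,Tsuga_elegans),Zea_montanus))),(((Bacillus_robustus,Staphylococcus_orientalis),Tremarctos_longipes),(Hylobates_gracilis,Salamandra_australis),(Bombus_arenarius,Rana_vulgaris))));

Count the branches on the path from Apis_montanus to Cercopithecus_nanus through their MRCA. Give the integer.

8

The MRCA of Apis_montanus and Cercopithecus_nanus is the root of the tree.
From Apis_montanus up to that node: 4 branches. From Cercopithecus_nanus up to the same node: 4 branches. Total: 4 + 4 = 8.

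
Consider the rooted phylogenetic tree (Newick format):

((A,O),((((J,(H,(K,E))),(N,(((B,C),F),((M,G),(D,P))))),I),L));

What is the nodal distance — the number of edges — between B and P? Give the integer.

The MRCA of B and P is the node subtending (((B,C),F),((M,G),(D,P))).
From B up to that node: 3 branches. From P up to the same node: 3 branches. Total: 3 + 3 = 6.

6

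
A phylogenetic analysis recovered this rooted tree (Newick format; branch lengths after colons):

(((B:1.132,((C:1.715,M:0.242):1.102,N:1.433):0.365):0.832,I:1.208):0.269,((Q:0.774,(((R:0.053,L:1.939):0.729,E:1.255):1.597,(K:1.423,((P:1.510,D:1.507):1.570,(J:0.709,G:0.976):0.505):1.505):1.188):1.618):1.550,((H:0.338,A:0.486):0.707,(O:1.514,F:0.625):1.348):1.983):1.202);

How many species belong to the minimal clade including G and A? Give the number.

13

The MRCA of G and A is the node subtending ((Q,(((R,L),E),(K,((P,D),(J,G))))),((H,A),(O,F))).
That clade contains 13 terminal taxa: A, D, E, F, G, H, J, K, L, O, P, Q, R.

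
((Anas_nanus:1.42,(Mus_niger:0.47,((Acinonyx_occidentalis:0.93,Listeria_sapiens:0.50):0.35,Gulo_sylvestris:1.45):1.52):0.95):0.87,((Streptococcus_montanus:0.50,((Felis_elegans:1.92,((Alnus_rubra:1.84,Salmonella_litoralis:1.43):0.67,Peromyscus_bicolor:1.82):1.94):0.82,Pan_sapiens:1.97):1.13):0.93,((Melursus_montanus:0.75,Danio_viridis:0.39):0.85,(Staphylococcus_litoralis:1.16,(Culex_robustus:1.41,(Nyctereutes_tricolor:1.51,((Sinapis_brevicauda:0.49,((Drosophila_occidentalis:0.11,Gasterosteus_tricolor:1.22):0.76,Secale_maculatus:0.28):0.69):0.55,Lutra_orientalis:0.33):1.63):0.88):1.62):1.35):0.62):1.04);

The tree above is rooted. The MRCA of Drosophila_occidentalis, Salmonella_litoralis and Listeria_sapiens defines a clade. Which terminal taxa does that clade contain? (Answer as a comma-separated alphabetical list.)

Tracing Drosophila_occidentalis: it sits inside (Drosophila_occidentalis,Gasterosteus_tricolor).
Tracing Salmonella_litoralis: it sits inside (Alnus_rubra,Salmonella_litoralis).
Tracing Listeria_sapiens: it sits inside (Acinonyx_occidentalis,Listeria_sapiens).
The smallest clade enclosing all 3 is the whole tree (their MRCA is the root), so the answer is all 21 tips in alphabetical order.

Acinonyx_occidentalis, Alnus_rubra, Anas_nanus, Culex_robustus, Danio_viridis, Drosophila_occidentalis, Felis_elegans, Gasterosteus_tricolor, Gulo_sylvestris, Listeria_sapiens, Lutra_orientalis, Melursus_montanus, Mus_niger, Nyctereutes_tricolor, Pan_sapiens, Peromyscus_bicolor, Salmonella_litoralis, Secale_maculatus, Sinapis_brevicauda, Staphylococcus_litoralis, Streptococcus_montanus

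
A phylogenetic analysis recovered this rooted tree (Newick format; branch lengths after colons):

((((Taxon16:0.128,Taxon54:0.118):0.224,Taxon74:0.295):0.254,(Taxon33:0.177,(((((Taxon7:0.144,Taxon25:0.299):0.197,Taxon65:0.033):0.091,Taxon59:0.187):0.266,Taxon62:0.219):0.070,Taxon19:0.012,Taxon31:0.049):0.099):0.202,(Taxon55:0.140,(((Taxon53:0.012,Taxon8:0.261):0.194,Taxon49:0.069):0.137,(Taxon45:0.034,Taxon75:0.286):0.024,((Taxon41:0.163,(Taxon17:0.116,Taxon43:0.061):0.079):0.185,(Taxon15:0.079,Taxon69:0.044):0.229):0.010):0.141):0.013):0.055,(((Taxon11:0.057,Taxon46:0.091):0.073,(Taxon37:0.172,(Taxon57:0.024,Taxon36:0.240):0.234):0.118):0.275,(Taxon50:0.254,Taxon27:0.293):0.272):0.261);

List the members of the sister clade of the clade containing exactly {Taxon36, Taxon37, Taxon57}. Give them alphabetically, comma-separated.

The clade containing exactly {Taxon36, Taxon37, Taxon57} attaches to the tree at the node subtending ((Taxon11,Taxon46),(Taxon37,(Taxon57,Taxon36))).
The other lineage descending from that same node — the sister group — is (Taxon11,Taxon46); its 2 tips in alphabetical order are the answer.

Taxon11, Taxon46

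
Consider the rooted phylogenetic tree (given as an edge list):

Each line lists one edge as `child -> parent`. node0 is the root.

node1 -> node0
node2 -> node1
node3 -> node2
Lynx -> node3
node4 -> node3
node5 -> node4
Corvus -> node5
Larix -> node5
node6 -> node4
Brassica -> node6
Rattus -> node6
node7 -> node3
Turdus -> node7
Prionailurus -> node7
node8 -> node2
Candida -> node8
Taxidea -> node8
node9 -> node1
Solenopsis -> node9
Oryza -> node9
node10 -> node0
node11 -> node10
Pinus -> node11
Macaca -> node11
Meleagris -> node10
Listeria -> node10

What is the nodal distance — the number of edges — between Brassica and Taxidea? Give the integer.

The MRCA of Brassica and Taxidea is the node subtending ((Lynx,((Corvus,Larix),(Brassica,Rattus)),(Turdus,Prionailurus)),(Candida,Taxidea)).
From Brassica up to that node: 4 branches. From Taxidea up to the same node: 2 branches. Total: 4 + 2 = 6.

6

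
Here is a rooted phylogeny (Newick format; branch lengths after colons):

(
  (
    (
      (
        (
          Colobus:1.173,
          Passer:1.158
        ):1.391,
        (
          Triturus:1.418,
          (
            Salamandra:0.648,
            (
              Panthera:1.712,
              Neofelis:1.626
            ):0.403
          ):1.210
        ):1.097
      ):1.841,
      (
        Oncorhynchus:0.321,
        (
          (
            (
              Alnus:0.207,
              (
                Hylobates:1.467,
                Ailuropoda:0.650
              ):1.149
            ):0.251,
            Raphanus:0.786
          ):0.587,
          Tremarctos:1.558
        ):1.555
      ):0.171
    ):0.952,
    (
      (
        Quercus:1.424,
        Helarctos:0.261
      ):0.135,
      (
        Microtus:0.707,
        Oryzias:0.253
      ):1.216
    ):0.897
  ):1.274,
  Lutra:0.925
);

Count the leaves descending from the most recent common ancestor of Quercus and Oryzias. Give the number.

The MRCA of Quercus and Oryzias is the node subtending ((Quercus,Helarctos),(Microtus,Oryzias)).
That clade contains 4 terminal taxa: Helarctos, Microtus, Oryzias, Quercus.

4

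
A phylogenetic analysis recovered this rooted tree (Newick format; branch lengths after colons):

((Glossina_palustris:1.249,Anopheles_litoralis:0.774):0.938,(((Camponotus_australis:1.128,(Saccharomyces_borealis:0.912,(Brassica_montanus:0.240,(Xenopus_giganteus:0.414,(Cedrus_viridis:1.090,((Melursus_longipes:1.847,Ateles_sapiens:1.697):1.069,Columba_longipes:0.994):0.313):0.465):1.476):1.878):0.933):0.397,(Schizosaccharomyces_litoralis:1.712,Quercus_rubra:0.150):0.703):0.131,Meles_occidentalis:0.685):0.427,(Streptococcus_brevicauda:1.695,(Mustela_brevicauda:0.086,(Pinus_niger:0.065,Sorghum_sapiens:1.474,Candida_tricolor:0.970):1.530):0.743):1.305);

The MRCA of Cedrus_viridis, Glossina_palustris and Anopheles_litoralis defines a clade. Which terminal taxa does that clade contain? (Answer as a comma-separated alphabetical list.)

Tracing Cedrus_viridis: it sits inside (Cedrus_viridis,((Melursus_longipes,Ateles_sapiens),Columba_longipes)).
Tracing Glossina_palustris: it sits inside (Glossina_palustris,Anopheles_litoralis).
Tracing Anopheles_litoralis: it sits inside (Glossina_palustris,Anopheles_litoralis).
The smallest clade enclosing all 3 is the whole tree (their MRCA is the root), so the answer is all 18 tips in alphabetical order.

Anopheles_litoralis, Ateles_sapiens, Brassica_montanus, Camponotus_australis, Candida_tricolor, Cedrus_viridis, Columba_longipes, Glossina_palustris, Meles_occidentalis, Melursus_longipes, Mustela_brevicauda, Pinus_niger, Quercus_rubra, Saccharomyces_borealis, Schizosaccharomyces_litoralis, Sorghum_sapiens, Streptococcus_brevicauda, Xenopus_giganteus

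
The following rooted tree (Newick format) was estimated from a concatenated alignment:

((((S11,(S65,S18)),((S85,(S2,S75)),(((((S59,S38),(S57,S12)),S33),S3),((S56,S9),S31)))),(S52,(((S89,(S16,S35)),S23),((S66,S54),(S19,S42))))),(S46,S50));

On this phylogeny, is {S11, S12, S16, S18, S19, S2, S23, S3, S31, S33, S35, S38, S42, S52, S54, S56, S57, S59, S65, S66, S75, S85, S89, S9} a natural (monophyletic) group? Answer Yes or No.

The most recent common ancestor of these taxa subtends (((S11,(S65,S18)),((S85,(S2,S75)),(((((S59,S38),(S57,S12)),S33),S3),((S56,S9),S31)))),(S52,(((S89,(S16,S35)),S23),((S66,S54),(S19,S42))))).
That clade has exactly 24 tips — every listed taxon and nothing else — so the group is monophyletic.

Yes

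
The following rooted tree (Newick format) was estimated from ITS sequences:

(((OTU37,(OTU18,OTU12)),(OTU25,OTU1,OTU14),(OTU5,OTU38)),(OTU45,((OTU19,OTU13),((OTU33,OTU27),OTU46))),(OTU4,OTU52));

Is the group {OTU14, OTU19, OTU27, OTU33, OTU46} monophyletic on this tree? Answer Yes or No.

The MRCA of the listed taxa is the root, so the smallest clade containing them is the whole tree.
That clade also contains OTU1, OTU12, OTU13, OTU18, OTU25, OTU37, OTU38, OTU4, OTU45, OTU5, OTU52, which are not in the proposed group, so the group is not monophyletic.

No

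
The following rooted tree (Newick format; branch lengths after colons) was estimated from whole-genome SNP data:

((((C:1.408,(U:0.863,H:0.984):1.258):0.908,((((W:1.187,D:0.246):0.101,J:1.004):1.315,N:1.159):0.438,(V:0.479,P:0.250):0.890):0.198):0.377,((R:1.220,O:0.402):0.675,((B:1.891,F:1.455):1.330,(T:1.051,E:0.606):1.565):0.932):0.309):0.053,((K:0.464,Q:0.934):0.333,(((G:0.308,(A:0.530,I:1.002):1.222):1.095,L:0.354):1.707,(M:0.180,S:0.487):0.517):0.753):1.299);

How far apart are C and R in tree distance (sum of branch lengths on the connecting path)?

4.897

The path runs C → … → MRCA → … → R; the MRCA is the node subtending (((C,(U,H)),((((W,D),J),N),(V,P))),((R,O),((B,F),(T,E)))).
Branch lengths along that path: 1.408 + 0.908 + 0.377 + 0.309 + 0.675 + 1.220 = 4.897.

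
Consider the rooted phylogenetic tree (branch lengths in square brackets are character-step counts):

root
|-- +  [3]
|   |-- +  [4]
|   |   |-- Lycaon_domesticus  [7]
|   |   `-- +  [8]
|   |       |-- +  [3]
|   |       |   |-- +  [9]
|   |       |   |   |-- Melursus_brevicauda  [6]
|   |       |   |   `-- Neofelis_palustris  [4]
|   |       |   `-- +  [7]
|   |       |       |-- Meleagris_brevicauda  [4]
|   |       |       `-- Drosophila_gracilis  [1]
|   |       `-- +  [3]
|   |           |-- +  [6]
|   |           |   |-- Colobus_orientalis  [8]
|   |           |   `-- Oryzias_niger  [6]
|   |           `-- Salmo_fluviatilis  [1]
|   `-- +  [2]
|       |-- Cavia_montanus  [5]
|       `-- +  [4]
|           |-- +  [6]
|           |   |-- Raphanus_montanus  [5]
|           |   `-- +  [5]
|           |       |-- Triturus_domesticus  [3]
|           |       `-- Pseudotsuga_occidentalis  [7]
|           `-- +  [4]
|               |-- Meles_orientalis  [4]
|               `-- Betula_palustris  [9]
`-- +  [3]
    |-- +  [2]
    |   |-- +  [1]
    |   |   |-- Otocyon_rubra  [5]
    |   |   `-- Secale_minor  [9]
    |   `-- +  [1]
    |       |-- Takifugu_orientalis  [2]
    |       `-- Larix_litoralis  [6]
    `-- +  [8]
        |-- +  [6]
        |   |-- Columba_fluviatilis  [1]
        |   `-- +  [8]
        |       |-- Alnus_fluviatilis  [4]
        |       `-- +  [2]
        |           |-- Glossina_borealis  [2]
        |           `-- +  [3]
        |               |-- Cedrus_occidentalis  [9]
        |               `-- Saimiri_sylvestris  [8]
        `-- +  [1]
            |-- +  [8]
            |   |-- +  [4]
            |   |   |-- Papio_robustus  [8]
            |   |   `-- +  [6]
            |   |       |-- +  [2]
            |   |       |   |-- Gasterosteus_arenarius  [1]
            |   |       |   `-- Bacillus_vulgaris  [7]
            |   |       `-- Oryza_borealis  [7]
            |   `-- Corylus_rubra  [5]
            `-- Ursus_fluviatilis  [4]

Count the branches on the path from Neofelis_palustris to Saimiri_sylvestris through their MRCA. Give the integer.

The MRCA of Neofelis_palustris and Saimiri_sylvestris is the root of the tree.
From Neofelis_palustris up to that node: 6 branches. From Saimiri_sylvestris up to the same node: 7 branches. Total: 6 + 7 = 13.

13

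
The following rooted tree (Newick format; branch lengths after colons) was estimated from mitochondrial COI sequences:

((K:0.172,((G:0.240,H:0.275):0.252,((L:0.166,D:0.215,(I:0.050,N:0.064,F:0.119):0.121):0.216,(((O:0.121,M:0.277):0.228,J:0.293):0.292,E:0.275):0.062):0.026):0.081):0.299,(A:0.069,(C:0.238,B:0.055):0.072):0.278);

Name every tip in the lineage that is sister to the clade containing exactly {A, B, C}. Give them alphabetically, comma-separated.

The clade containing exactly {A, B, C} attaches directly to the root of the tree.
The other lineage descending from that same node — the sister group — is (K,((G,H),((L,D,(I,N,F)),(((O,M),J),E)))); its 12 tips in alphabetical order are the answer.

D, E, F, G, H, I, J, K, L, M, N, O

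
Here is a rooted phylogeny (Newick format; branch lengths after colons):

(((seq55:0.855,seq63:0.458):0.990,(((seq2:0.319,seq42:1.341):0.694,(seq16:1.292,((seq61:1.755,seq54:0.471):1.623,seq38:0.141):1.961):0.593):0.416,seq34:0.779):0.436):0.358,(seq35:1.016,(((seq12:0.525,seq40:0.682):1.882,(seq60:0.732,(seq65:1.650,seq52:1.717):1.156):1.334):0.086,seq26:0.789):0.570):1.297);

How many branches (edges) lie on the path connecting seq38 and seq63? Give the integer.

7

The MRCA of seq38 and seq63 is the node subtending ((seq55,seq63),(((seq2,seq42),(seq16,((seq61,seq54),seq38))),seq34)).
From seq38 up to that node: 5 branches. From seq63 up to the same node: 2 branches. Total: 5 + 2 = 7.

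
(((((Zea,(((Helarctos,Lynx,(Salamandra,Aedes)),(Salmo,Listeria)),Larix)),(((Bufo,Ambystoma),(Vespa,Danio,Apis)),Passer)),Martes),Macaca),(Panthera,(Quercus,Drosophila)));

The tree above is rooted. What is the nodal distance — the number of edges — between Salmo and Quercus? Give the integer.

11

The MRCA of Salmo and Quercus is the root of the tree.
From Salmo up to that node: 8 branches. From Quercus up to the same node: 3 branches. Total: 8 + 3 = 11.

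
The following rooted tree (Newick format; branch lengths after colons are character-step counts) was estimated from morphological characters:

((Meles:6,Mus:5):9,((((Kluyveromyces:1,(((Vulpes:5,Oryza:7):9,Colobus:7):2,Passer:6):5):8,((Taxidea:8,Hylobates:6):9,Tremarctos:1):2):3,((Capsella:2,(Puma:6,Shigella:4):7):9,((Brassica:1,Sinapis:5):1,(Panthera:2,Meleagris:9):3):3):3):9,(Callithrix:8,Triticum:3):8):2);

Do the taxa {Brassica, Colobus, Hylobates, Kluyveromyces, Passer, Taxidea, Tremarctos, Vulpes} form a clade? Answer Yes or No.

No

The MRCA of the listed taxa subtends (((Kluyveromyces,(((Vulpes,Oryza),Colobus),Passer)),((Taxidea,Hylobates),Tremarctos)),((Capsella,(Puma,Shigella)),((Brassica,Sinapis),(Panthera,Meleagris)))).
That clade also contains Capsella, Meleagris, Oryza, Panthera, Puma, Shigella, Sinapis, which are not in the proposed group, so the group is not monophyletic.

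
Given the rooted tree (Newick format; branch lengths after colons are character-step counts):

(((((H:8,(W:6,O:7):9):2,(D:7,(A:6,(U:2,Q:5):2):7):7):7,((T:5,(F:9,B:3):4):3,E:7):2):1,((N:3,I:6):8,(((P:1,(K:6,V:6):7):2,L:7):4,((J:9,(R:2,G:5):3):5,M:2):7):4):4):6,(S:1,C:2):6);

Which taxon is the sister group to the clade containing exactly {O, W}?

H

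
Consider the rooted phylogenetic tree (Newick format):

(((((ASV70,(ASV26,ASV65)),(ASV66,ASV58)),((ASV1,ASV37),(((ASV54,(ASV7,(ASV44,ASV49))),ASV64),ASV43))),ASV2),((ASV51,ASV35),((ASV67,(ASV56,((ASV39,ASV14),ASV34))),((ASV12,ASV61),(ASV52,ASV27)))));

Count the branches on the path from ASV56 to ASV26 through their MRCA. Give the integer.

The MRCA of ASV56 and ASV26 is the root of the tree.
From ASV56 up to that node: 5 branches. From ASV26 up to the same node: 6 branches. Total: 5 + 6 = 11.

11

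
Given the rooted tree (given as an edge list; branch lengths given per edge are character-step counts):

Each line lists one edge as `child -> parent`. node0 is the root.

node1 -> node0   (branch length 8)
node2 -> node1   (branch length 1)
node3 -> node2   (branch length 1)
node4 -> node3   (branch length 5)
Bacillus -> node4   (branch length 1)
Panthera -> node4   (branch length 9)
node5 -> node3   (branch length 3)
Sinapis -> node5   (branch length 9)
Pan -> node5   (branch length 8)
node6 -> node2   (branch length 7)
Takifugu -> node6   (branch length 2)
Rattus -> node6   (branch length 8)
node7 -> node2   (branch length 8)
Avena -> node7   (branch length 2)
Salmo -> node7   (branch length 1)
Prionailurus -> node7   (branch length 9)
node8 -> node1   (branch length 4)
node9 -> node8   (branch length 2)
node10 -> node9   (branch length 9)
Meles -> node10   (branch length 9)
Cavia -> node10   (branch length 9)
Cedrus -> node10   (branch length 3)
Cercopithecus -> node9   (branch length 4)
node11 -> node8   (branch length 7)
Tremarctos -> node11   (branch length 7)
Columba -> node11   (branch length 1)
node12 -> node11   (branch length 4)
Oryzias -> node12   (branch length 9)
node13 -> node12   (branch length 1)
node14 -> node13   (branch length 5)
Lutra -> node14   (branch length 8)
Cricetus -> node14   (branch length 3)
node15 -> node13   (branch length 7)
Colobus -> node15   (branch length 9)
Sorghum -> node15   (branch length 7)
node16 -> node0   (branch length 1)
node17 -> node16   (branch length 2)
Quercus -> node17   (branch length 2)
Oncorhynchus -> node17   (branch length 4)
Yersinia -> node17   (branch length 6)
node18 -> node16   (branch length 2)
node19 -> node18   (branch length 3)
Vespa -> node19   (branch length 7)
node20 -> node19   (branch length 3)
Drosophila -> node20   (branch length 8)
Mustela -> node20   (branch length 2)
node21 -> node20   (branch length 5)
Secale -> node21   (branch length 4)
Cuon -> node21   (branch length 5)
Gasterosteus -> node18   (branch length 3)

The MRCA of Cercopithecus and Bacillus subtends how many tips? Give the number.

The MRCA of Cercopithecus and Bacillus is the node subtending ((((Bacillus,Panthera),(Sinapis,Pan)),(Takifugu,Rattus),(Avena,Salmo,Prionailurus)),(((Meles,Cavia,Cedrus),Cercopithecus),(Tremarctos,Columba,(Oryzias,((Lutra,Cricetus),(Colobus,Sorghum)))))).
That clade contains 20 terminal taxa: Avena, Bacillus, Cavia, Cedrus, Cercopithecus, Colobus, Columba, Cricetus, Lutra, Meles, Oryzias, Pan, Panthera, Prionailurus, Rattus, Salmo, Sinapis, Sorghum, Takifugu, Tremarctos.

20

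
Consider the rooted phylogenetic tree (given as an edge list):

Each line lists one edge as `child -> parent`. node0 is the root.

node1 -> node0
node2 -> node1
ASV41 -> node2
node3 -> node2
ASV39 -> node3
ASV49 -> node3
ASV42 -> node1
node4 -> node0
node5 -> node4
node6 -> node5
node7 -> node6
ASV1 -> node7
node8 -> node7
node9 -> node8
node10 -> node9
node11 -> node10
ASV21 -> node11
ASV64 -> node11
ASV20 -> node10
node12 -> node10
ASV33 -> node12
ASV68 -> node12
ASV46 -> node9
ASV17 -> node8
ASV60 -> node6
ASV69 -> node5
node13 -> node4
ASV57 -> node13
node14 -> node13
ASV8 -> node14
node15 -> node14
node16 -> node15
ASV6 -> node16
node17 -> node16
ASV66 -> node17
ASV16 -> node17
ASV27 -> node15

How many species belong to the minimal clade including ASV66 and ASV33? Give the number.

The MRCA of ASV66 and ASV33 is the node subtending ((((ASV1,((((ASV21,ASV64),ASV20,(ASV33,ASV68)),ASV46),ASV17)),ASV60),ASV69),(ASV57,(ASV8,((ASV6,(ASV66,ASV16)),ASV27)))).
That clade contains 16 terminal taxa: ASV1, ASV16, ASV17, ASV20, ASV21, ASV27, ASV33, ASV46, ASV57, ASV6, ASV60, ASV64, ASV66, ASV68, ASV69, ASV8.

16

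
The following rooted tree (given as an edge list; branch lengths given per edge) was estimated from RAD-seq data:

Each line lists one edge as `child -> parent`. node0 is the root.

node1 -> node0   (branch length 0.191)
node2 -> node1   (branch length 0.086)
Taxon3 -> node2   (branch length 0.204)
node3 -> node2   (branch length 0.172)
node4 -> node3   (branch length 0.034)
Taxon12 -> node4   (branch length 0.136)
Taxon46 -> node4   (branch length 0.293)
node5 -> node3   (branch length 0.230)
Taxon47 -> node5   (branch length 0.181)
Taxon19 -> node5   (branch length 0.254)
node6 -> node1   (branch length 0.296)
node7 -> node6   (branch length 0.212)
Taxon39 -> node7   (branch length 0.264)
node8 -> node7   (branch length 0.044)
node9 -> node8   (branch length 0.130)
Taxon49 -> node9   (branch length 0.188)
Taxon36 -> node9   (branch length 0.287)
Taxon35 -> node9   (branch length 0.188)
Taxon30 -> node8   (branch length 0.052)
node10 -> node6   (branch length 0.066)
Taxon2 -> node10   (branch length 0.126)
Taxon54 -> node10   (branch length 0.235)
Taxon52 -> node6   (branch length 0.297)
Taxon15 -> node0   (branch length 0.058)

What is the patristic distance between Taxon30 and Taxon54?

0.609

The path runs Taxon30 → … → MRCA → … → Taxon54; the MRCA is the node subtending ((Taxon39,((Taxon49,Taxon36,Taxon35),Taxon30)),(Taxon2,Taxon54),Taxon52).
Branch lengths along that path: 0.052 + 0.044 + 0.212 + 0.066 + 0.235 = 0.609.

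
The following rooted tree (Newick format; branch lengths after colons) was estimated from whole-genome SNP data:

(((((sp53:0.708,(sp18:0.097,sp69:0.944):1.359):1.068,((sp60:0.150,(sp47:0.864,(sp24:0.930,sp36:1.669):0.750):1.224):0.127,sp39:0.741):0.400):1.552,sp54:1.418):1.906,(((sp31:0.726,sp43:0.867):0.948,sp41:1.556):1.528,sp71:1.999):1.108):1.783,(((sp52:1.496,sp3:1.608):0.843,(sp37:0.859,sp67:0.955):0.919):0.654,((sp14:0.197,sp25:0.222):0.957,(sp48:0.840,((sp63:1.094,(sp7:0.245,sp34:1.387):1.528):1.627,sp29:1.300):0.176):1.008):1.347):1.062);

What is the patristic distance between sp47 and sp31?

The path runs sp47 → … → MRCA → … → sp31; the MRCA is the node subtending ((((sp53,(sp18,sp69)),((sp60,(sp47,(sp24,sp36))),sp39)),sp54),(((sp31,sp43),sp41),sp71)).
Branch lengths along that path: 0.864 + 1.224 + 0.127 + 0.400 + 1.552 + 1.906 + 1.108 + 1.528 + 0.948 + 0.726 = 10.383.

10.383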